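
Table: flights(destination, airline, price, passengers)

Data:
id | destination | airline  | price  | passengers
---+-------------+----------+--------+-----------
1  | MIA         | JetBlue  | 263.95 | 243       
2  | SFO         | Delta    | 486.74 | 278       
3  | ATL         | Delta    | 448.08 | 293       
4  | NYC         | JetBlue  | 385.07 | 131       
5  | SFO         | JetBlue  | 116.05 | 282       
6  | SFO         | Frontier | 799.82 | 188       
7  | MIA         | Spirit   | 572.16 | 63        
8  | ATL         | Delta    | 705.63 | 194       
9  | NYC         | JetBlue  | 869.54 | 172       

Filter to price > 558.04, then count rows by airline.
SELECT airline, COUNT(*)
FROM flights
WHERE price > 558.04
GROUP BY airline

Note: WHERE filters rows before grouping.

Result:
  Delta: 1
  Frontier: 1
  JetBlue: 1
  Spirit: 1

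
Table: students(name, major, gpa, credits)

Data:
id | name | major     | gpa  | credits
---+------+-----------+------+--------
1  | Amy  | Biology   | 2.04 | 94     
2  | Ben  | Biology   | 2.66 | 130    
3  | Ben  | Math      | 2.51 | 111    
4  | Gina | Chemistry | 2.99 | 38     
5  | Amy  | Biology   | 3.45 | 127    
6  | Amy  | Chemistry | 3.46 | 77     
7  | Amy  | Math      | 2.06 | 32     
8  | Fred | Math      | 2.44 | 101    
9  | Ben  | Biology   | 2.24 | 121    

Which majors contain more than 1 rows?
SELECT major, COUNT(*) as cnt
FROM students
GROUP BY major
HAVING COUNT(*) > 1

Result:
  Biology: 4
  Chemistry: 2
  Math: 3

Note: HAVING filters groups after aggregation, WHERE filters rows before.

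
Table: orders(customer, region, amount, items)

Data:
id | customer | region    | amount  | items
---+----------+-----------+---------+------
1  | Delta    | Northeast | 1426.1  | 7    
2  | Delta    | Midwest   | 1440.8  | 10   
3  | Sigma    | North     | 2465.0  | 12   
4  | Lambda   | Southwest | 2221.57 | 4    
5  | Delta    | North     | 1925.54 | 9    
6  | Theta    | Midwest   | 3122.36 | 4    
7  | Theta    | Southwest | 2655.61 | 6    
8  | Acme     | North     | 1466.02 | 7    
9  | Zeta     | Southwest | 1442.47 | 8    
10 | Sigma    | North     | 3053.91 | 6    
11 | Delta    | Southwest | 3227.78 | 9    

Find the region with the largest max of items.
SELECT region, MAX(items) as val
FROM orders
GROUP BY region
ORDER BY val DESC
LIMIT 1

Result: North with max(items) = 12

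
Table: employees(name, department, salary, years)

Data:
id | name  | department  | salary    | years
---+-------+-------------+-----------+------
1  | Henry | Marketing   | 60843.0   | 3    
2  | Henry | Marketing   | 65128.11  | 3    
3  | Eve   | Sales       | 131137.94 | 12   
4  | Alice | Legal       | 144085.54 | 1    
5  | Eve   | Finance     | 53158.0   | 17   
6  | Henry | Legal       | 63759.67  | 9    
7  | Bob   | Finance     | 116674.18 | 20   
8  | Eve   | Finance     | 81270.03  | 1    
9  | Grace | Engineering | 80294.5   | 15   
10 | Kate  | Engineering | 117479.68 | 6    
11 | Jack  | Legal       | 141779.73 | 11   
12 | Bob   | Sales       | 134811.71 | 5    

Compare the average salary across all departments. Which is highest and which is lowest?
SELECT department, AVG(salary)
FROM employees
GROUP BY department
ORDER BY AVG(salary)

All groups:
  Marketing: 62985.56
  Finance: 83700.74
  Engineering: 98887.09
  Legal: 116541.65
  Sales: 132974.83

Highest: Sales (132974.83)
Lowest: Marketing (62985.56)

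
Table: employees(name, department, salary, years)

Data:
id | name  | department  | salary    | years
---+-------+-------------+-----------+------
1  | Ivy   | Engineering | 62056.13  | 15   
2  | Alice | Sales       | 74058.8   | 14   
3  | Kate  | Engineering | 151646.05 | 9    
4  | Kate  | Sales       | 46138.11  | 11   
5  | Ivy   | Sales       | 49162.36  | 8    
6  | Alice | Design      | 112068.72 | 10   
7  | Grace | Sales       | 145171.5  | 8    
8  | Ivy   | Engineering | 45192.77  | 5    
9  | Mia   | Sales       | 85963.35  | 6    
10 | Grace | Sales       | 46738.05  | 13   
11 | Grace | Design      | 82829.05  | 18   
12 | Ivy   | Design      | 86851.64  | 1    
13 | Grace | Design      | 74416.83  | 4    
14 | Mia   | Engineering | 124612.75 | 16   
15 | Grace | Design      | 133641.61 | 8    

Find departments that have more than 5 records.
SELECT department, COUNT(*) as cnt
FROM employees
GROUP BY department
HAVING COUNT(*) > 5

Result:
  Sales: 6

Note: HAVING filters groups after aggregation, WHERE filters rows before.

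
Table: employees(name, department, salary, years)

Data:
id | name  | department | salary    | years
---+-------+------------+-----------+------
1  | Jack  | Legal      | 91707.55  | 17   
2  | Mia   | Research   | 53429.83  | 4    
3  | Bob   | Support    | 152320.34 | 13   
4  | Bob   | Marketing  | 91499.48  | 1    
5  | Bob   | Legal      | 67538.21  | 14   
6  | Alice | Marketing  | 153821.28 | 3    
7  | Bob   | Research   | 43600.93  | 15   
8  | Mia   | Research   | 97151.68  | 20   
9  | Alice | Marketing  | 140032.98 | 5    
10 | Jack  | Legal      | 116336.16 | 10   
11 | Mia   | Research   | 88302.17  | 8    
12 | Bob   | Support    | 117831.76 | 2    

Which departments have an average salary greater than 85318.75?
SELECT department, AVG(salary)
FROM employees
GROUP BY department
HAVING AVG(salary) > 85318.75

Result:
  Legal: avg=91860.64
  Marketing: avg=128451.25
  Support: avg=135076.05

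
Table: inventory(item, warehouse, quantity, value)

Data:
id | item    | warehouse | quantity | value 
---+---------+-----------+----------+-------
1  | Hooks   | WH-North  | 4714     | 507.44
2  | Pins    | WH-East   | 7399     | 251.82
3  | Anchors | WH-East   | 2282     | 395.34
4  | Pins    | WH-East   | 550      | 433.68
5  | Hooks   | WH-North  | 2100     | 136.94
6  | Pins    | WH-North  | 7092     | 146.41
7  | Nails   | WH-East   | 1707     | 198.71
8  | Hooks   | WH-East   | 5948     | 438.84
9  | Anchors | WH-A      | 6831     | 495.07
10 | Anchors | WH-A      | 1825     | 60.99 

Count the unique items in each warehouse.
SELECT warehouse, COUNT(DISTINCT item)
FROM inventory
GROUP BY warehouse

Result:
  WH-A: 1 distinct
  WH-East: 4 distinct
  WH-North: 2 distinct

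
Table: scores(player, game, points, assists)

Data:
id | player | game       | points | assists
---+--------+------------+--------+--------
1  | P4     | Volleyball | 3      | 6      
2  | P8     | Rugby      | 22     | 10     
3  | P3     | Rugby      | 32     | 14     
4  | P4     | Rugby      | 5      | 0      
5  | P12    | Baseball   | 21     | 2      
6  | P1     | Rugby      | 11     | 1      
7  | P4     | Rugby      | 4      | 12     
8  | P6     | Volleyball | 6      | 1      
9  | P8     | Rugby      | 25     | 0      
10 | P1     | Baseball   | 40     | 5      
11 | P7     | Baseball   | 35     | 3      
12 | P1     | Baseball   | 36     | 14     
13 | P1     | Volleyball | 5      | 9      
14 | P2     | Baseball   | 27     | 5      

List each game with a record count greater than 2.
SELECT game, COUNT(*) as cnt
FROM scores
GROUP BY game
HAVING COUNT(*) > 2

Result:
  Baseball: 5
  Rugby: 6
  Volleyball: 3

Note: HAVING filters groups after aggregation, WHERE filters rows before.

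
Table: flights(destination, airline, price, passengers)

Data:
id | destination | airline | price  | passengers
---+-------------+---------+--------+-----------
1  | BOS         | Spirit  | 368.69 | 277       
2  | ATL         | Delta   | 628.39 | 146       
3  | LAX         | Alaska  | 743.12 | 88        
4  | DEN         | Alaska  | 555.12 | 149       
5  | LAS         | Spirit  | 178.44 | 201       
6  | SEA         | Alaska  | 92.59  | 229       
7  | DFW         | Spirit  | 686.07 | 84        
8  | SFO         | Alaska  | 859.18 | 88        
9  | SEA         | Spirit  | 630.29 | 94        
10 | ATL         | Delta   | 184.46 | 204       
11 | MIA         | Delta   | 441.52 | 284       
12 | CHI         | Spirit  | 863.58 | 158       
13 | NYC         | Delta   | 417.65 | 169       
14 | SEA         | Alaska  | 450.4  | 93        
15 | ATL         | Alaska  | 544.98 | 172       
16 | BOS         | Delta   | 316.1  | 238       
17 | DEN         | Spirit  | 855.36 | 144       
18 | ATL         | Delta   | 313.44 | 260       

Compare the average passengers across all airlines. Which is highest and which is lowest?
SELECT airline, AVG(passengers)
FROM flights
GROUP BY airline
ORDER BY AVG(passengers)

All groups:
  Alaska: 136.50
  Spirit: 159.67
  Delta: 216.83

Highest: Delta (216.83)
Lowest: Alaska (136.50)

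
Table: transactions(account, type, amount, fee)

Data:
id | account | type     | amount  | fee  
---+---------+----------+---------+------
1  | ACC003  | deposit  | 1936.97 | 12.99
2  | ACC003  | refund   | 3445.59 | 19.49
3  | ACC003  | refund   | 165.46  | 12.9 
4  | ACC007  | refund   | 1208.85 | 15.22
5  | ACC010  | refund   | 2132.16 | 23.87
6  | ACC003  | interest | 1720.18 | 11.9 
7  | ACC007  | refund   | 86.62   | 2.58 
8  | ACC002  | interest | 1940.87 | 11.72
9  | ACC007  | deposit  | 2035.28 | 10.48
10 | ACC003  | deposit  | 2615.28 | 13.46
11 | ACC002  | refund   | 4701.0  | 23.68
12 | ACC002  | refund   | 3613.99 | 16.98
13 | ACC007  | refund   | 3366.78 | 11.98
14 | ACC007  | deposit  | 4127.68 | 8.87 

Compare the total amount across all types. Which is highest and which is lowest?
SELECT type, SUM(amount)
FROM transactions
GROUP BY type
ORDER BY SUM(amount)

All groups:
  interest: 3661.05
  deposit: 10715.21
  refund: 18720.45

Highest: refund (18720.45)
Lowest: interest (3661.05)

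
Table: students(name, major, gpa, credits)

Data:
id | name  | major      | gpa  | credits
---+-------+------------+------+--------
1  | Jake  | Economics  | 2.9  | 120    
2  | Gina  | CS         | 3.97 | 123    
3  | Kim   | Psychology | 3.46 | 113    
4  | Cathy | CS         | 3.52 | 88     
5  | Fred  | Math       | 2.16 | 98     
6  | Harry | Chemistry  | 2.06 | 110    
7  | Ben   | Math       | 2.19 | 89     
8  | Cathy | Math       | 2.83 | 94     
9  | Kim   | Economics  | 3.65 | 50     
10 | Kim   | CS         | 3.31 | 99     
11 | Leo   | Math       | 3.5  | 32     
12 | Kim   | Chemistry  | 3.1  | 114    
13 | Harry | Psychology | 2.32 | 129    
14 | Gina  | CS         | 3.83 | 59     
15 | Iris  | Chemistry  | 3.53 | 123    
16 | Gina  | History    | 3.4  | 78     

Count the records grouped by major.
SELECT major, COUNT(*) as count
FROM students
GROUP BY major

Result:
  CS: 4
  Chemistry: 3
  Economics: 2
  History: 1
  Math: 4
  Psychology: 2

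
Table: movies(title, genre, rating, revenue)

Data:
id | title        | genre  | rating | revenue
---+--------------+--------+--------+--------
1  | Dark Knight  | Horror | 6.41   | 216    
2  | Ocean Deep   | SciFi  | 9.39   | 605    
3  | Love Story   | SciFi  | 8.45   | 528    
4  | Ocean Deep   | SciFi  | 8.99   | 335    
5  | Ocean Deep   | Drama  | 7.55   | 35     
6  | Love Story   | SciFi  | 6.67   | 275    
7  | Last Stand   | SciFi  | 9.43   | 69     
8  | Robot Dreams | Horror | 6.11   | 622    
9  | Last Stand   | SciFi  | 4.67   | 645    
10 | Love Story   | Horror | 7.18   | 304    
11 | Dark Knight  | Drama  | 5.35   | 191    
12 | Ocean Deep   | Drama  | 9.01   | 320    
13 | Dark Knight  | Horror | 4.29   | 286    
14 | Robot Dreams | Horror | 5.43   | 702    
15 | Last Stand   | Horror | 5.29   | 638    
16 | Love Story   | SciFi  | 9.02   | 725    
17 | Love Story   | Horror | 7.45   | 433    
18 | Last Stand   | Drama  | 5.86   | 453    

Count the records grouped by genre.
SELECT genre, COUNT(*) as count
FROM movies
GROUP BY genre

Result:
  Drama: 4
  Horror: 7
  SciFi: 7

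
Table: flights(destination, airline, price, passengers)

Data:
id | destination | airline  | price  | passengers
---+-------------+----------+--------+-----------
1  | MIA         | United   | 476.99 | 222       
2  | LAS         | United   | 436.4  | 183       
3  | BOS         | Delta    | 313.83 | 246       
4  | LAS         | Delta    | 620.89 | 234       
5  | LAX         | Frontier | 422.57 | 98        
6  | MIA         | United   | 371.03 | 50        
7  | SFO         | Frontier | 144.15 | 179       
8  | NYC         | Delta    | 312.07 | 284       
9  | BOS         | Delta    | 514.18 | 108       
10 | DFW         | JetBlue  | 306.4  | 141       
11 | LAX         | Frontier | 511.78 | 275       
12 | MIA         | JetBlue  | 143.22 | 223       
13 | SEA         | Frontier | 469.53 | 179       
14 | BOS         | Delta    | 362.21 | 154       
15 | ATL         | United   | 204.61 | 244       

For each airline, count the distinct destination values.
SELECT airline, COUNT(DISTINCT destination)
FROM flights
GROUP BY airline

Result:
  Delta: 3 distinct
  Frontier: 3 distinct
  JetBlue: 2 distinct
  United: 3 distinct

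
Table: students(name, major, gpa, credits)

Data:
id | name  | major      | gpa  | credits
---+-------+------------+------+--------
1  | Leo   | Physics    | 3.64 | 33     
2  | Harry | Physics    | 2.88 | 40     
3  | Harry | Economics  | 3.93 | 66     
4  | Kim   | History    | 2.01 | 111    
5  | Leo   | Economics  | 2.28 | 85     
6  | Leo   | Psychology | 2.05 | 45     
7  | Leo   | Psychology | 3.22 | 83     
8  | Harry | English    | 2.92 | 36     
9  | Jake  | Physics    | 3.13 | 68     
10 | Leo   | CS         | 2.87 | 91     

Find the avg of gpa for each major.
SELECT major, AVG(gpa) as result
FROM students
GROUP BY major

Result:
  CS: 2.87
  Economics: 3.11
  English: 2.92
  History: 2.01
  Physics: 3.22
  Psychology: 2.64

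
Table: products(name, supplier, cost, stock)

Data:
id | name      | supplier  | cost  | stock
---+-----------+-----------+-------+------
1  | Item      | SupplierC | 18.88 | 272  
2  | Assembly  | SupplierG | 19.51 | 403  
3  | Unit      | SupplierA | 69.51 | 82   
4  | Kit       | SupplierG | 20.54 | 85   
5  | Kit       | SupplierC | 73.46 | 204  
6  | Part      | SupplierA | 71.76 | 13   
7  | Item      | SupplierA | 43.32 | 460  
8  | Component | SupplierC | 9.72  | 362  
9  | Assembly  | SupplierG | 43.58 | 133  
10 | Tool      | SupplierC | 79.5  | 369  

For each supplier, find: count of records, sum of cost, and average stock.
SELECT supplier,
       COUNT(*) as cnt,
       SUM(cost) as total_cost,
       AVG(stock) as avg_stock
FROM products
GROUP BY supplier

Result:
  SupplierA: 3 records, 184.59 total cost, 185.00 avg stock
  SupplierC: 4 records, 181.56 total cost, 301.75 avg stock
  SupplierG: 3 records, 83.63 total cost, 207.00 avg stock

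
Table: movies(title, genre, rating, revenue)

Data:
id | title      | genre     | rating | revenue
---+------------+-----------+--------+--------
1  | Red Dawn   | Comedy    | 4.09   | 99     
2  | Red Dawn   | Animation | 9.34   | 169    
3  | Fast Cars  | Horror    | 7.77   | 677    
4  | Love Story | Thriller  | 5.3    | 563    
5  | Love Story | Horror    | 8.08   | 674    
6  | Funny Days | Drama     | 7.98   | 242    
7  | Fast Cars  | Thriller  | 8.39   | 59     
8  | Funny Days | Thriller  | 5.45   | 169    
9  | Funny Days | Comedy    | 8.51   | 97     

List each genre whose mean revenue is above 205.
SELECT genre, AVG(revenue)
FROM movies
GROUP BY genre
HAVING AVG(revenue) > 205

Result:
  Drama: avg=242.00
  Horror: avg=675.50
  Thriller: avg=263.67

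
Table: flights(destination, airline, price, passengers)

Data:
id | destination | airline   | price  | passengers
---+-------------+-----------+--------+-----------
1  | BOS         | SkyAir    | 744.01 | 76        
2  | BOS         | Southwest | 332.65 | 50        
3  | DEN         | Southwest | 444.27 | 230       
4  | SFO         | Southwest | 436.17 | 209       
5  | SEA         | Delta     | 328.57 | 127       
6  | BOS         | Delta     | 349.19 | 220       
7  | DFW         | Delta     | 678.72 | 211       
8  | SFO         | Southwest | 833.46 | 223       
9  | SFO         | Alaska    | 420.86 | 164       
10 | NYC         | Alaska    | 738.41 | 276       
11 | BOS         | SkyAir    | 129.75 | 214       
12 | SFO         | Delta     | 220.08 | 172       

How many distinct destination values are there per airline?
SELECT airline, COUNT(DISTINCT destination)
FROM flights
GROUP BY airline

Result:
  Alaska: 2 distinct
  Delta: 4 distinct
  SkyAir: 1 distinct
  Southwest: 3 distinct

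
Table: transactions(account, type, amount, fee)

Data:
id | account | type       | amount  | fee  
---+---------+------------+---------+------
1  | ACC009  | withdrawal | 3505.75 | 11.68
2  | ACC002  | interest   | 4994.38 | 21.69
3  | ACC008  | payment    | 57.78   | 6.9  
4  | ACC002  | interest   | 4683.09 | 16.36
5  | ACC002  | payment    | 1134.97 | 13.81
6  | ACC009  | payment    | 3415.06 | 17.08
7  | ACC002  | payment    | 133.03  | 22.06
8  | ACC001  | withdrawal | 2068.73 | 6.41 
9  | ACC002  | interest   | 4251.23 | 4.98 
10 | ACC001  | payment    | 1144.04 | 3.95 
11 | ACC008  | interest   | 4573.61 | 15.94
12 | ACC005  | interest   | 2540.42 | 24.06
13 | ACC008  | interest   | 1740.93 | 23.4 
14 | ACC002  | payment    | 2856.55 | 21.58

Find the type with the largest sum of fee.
SELECT type, SUM(fee) as val
FROM transactions
GROUP BY type
ORDER BY val DESC
LIMIT 1

Result: interest with sum(fee) = 106.43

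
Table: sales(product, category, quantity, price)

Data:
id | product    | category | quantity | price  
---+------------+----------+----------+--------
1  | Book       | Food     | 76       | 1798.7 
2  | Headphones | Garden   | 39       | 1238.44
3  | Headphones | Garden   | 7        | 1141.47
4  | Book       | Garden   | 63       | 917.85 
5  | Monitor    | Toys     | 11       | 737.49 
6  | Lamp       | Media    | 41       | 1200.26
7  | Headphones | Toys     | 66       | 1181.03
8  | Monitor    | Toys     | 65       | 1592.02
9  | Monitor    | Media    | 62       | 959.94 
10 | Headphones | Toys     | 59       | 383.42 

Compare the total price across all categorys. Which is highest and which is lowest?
SELECT category, SUM(price)
FROM sales
GROUP BY category
ORDER BY SUM(price)

All groups:
  Food: 1798.70
  Media: 2160.20
  Garden: 3297.76
  Toys: 3893.96

Highest: Toys (3893.96)
Lowest: Food (1798.70)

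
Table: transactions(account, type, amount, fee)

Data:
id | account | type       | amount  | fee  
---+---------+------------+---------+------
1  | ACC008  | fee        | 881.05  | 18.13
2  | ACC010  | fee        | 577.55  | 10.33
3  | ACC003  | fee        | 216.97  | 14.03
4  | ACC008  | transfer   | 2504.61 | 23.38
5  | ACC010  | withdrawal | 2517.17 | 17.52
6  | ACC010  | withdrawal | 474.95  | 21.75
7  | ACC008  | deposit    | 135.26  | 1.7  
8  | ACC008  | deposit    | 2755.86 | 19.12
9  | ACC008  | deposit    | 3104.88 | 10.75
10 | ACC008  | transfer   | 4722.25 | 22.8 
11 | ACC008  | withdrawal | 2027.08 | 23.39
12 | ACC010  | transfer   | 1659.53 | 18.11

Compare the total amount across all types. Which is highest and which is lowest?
SELECT type, SUM(amount)
FROM transactions
GROUP BY type
ORDER BY SUM(amount)

All groups:
  fee: 1675.57
  withdrawal: 5019.20
  deposit: 5996.00
  transfer: 8886.39

Highest: transfer (8886.39)
Lowest: fee (1675.57)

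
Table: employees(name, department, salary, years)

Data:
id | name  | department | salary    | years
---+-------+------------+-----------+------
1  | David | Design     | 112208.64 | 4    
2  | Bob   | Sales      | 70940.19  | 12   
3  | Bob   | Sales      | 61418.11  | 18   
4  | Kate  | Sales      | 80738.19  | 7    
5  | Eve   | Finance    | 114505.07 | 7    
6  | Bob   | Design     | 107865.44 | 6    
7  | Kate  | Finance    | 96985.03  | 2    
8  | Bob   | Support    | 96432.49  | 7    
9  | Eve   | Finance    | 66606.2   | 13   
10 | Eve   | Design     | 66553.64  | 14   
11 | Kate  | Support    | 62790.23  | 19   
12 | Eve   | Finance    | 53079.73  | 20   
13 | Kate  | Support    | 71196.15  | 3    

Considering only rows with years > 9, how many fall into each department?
SELECT department, COUNT(*)
FROM employees
WHERE years > 9
GROUP BY department

Note: WHERE filters rows before grouping.

Result:
  Design: 1
  Finance: 2
  Sales: 2
  Support: 1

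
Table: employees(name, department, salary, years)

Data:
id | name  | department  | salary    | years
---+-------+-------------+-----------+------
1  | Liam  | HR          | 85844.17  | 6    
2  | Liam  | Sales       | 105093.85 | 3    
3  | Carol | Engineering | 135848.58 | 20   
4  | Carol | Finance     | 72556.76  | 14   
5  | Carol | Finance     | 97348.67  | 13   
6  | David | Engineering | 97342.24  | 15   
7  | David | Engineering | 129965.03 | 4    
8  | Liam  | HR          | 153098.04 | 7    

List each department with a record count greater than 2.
SELECT department, COUNT(*) as cnt
FROM employees
GROUP BY department
HAVING COUNT(*) > 2

Result:
  Engineering: 3

Note: HAVING filters groups after aggregation, WHERE filters rows before.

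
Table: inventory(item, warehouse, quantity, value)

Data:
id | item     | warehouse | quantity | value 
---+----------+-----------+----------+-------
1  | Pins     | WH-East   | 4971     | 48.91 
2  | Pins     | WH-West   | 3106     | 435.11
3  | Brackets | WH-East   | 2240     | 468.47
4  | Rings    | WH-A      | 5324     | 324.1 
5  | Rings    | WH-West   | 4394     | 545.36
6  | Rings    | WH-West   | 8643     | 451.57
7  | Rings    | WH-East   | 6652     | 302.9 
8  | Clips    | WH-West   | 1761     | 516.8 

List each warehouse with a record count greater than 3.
SELECT warehouse, COUNT(*) as cnt
FROM inventory
GROUP BY warehouse
HAVING COUNT(*) > 3

Result:
  WH-West: 4

Note: HAVING filters groups after aggregation, WHERE filters rows before.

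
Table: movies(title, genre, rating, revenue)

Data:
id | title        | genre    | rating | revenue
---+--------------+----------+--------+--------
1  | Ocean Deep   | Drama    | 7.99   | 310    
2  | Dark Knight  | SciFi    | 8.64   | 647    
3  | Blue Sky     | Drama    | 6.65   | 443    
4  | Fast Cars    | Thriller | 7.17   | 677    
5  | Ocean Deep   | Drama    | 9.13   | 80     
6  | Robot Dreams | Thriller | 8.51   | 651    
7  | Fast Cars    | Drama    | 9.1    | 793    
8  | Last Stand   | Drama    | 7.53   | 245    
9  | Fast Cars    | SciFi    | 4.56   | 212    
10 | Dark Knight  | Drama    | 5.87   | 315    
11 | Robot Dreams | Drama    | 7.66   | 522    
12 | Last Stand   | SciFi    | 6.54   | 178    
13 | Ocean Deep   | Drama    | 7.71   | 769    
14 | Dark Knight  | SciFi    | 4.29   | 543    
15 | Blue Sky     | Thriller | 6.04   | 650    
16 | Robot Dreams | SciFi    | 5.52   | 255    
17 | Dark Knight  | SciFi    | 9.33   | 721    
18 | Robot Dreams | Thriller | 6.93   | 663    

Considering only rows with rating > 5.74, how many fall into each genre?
SELECT genre, COUNT(*)
FROM movies
WHERE rating > 5.74
GROUP BY genre

Note: WHERE filters rows before grouping.

Result:
  Drama: 8
  SciFi: 3
  Thriller: 4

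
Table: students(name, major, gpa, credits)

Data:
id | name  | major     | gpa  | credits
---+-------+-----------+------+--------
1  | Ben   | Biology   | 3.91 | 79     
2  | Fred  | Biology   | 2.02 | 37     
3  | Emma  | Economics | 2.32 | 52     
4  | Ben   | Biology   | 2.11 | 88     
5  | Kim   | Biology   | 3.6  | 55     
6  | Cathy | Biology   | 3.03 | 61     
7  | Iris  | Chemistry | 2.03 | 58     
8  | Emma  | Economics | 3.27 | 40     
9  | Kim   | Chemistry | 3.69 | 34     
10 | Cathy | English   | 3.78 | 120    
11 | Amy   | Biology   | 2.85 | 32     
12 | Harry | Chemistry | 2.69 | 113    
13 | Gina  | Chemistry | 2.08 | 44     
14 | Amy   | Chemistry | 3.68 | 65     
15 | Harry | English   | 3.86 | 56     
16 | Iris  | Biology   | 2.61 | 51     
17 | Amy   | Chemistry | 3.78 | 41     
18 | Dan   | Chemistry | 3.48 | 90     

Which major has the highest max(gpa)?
SELECT major, MAX(gpa) as val
FROM students
GROUP BY major
ORDER BY val DESC
LIMIT 1

Result: Biology with max(gpa) = 3.91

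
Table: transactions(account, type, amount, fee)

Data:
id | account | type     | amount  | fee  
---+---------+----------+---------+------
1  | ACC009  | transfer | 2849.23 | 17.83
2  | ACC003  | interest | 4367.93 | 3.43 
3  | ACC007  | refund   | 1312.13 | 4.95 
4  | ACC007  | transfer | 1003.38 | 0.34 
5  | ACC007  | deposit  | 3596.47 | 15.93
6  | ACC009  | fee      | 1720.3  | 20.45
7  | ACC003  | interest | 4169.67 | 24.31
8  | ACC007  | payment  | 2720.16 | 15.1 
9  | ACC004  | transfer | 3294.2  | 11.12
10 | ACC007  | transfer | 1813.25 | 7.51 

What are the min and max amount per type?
SELECT type, MIN(amount), MAX(amount)
FROM transactions
GROUP BY type

Result:
  deposit: min=3596.47, max=3596.47
  fee: min=1720.30, max=1720.30
  interest: min=4169.67, max=4367.93
  payment: min=2720.16, max=2720.16
  refund: min=1312.13, max=1312.13
  transfer: min=1003.38, max=3294.20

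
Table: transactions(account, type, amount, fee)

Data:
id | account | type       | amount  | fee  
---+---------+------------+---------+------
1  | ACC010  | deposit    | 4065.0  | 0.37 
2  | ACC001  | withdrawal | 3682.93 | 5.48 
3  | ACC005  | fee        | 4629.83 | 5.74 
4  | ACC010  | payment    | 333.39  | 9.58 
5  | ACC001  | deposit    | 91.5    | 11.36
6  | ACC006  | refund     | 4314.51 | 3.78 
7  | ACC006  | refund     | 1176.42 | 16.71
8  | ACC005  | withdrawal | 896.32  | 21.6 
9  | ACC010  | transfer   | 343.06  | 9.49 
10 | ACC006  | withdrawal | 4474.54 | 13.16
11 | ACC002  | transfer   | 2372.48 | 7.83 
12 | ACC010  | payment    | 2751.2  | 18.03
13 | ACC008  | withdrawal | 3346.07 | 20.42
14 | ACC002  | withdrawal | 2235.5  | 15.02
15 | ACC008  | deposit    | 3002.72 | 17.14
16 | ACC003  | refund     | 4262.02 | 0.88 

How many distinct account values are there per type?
SELECT type, COUNT(DISTINCT account)
FROM transactions
GROUP BY type

Result:
  deposit: 3 distinct
  fee: 1 distinct
  payment: 1 distinct
  refund: 2 distinct
  transfer: 2 distinct
  withdrawal: 5 distinct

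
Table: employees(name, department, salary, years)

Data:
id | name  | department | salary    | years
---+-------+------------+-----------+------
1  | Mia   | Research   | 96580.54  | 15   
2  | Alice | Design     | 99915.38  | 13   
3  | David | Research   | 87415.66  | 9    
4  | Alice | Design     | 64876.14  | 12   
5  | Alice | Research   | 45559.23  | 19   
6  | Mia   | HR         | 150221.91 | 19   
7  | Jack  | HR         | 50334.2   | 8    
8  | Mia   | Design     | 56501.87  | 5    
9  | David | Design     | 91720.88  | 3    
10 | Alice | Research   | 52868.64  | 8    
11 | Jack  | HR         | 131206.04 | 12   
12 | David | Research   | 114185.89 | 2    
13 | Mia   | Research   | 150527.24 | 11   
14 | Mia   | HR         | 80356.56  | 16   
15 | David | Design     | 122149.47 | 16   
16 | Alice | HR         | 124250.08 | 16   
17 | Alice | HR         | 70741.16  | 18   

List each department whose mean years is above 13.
SELECT department, AVG(years)
FROM employees
GROUP BY department
HAVING AVG(years) > 13

Result:
  HR: avg=14.83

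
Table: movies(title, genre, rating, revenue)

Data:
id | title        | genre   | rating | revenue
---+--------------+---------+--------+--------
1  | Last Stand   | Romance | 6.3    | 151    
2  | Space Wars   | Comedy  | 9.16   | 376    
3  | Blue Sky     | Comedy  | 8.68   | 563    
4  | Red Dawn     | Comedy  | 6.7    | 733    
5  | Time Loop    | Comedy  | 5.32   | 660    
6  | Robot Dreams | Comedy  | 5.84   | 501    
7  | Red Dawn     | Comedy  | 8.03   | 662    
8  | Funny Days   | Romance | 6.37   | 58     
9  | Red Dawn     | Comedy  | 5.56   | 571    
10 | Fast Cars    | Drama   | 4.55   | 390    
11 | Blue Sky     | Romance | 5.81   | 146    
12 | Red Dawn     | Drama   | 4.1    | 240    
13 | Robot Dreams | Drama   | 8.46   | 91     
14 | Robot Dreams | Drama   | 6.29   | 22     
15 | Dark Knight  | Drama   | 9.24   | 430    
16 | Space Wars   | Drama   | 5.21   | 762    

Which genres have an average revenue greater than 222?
SELECT genre, AVG(revenue)
FROM movies
GROUP BY genre
HAVING AVG(revenue) > 222

Result:
  Comedy: avg=580.86
  Drama: avg=322.50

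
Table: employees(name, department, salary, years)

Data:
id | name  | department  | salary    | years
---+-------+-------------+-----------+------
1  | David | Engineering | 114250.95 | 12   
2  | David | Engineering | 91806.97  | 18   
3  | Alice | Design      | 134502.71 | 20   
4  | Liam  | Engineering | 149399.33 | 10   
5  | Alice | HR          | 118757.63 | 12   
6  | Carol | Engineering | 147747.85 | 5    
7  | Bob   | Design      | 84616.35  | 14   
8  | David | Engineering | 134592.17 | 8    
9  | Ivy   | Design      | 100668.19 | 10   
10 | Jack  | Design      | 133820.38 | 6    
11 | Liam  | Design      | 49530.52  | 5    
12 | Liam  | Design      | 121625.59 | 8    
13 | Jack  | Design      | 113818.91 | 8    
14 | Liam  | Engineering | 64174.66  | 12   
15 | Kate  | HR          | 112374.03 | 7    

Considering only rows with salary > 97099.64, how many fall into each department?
SELECT department, COUNT(*)
FROM employees
WHERE salary > 97099.64
GROUP BY department

Note: WHERE filters rows before grouping.

Result:
  Design: 5
  Engineering: 4
  HR: 2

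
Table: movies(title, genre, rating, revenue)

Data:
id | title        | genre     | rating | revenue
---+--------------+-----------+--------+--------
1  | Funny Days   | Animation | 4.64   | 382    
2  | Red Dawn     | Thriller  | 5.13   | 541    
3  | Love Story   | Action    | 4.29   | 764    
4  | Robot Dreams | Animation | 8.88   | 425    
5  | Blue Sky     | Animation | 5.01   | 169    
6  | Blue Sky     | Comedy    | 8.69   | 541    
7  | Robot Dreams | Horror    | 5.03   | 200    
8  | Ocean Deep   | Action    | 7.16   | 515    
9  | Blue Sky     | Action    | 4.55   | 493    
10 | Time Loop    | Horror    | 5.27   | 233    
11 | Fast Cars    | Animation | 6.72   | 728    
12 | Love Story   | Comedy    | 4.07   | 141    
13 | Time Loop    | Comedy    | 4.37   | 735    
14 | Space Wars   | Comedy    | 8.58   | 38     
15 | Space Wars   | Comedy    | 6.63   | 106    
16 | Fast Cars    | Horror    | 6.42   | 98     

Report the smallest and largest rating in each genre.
SELECT genre, MIN(rating), MAX(rating)
FROM movies
GROUP BY genre

Result:
  Action: min=4.29, max=7.16
  Animation: min=4.64, max=8.88
  Comedy: min=4.07, max=8.69
  Horror: min=5.03, max=6.42
  Thriller: min=5.13, max=5.13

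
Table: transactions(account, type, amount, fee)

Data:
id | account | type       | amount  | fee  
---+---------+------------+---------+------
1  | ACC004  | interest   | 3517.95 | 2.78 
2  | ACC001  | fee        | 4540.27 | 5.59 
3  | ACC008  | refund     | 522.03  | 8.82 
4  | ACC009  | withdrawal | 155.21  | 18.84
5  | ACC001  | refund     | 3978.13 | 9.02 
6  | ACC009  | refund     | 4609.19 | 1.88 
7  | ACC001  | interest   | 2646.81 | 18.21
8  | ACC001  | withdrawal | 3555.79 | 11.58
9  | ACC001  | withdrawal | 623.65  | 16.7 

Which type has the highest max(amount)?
SELECT type, MAX(amount) as val
FROM transactions
GROUP BY type
ORDER BY val DESC
LIMIT 1

Result: refund with max(amount) = 4609.19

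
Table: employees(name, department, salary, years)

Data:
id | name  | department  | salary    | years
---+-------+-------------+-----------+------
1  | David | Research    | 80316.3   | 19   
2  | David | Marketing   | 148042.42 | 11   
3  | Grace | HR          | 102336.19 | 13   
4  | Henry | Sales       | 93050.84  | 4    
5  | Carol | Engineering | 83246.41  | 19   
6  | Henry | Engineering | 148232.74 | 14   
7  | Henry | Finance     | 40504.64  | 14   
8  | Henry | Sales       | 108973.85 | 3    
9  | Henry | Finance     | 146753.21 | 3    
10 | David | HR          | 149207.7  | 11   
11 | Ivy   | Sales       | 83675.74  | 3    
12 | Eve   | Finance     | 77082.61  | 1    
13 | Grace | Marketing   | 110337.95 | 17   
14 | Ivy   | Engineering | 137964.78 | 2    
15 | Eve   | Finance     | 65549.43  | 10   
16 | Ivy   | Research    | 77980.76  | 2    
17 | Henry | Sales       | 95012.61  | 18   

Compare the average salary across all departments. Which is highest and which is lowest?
SELECT department, AVG(salary)
FROM employees
GROUP BY department
ORDER BY AVG(salary)

All groups:
  Research: 79148.53
  Finance: 82472.47
  Sales: 95178.26
  Engineering: 123147.98
  HR: 125771.95
  Marketing: 129190.19

Highest: Marketing (129190.19)
Lowest: Research (79148.53)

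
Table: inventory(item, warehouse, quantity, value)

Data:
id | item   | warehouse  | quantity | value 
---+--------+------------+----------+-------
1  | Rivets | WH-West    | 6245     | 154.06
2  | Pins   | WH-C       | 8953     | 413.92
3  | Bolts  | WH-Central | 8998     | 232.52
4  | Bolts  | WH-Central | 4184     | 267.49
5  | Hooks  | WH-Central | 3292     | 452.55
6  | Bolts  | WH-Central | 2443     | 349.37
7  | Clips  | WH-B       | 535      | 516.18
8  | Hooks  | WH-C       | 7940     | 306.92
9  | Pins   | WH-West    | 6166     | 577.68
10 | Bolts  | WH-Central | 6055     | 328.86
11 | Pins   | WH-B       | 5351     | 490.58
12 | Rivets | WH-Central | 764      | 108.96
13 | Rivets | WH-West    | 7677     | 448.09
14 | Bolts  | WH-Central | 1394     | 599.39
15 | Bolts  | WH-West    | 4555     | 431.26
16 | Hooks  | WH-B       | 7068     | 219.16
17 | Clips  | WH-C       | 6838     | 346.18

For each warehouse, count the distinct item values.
SELECT warehouse, COUNT(DISTINCT item)
FROM inventory
GROUP BY warehouse

Result:
  WH-B: 3 distinct
  WH-C: 3 distinct
  WH-Central: 3 distinct
  WH-West: 3 distinct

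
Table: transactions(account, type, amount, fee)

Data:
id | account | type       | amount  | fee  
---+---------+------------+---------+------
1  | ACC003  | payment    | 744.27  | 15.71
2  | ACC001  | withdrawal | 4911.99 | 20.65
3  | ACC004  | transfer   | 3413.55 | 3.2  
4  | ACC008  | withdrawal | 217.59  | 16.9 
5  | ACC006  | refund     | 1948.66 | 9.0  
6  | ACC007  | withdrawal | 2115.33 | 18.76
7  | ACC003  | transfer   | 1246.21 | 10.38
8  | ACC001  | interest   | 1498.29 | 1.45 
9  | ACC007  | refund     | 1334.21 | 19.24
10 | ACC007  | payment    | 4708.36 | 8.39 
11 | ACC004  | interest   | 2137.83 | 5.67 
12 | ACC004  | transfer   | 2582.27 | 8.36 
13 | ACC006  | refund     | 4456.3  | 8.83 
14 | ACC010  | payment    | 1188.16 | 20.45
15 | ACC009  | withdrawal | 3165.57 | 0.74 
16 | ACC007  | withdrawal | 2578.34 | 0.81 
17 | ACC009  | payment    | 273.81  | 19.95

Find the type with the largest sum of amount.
SELECT type, SUM(amount) as val
FROM transactions
GROUP BY type
ORDER BY val DESC
LIMIT 1

Result: withdrawal with sum(amount) = 12988.82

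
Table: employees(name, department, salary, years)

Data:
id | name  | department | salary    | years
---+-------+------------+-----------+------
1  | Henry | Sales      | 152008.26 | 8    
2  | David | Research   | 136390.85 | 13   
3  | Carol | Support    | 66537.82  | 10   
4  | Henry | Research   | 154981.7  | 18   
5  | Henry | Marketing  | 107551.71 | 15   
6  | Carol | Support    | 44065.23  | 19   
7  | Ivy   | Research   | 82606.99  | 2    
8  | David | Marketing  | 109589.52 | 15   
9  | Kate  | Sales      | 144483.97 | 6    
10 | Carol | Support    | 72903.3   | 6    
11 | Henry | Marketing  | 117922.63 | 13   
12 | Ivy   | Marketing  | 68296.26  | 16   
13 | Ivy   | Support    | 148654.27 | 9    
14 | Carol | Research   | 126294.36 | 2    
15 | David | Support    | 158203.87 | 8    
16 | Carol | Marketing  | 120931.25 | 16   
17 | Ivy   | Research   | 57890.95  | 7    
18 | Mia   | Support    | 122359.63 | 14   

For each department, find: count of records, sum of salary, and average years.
SELECT department,
       COUNT(*) as cnt,
       SUM(salary) as total_salary,
       AVG(years) as avg_years
FROM employees
GROUP BY department

Result:
  Marketing: 5 records, 524291.37 total salary, 15.00 avg years
  Research: 5 records, 558164.85 total salary, 8.40 avg years
  Sales: 2 records, 296492.23 total salary, 7.00 avg years
  Support: 6 records, 612724.12 total salary, 11.00 avg years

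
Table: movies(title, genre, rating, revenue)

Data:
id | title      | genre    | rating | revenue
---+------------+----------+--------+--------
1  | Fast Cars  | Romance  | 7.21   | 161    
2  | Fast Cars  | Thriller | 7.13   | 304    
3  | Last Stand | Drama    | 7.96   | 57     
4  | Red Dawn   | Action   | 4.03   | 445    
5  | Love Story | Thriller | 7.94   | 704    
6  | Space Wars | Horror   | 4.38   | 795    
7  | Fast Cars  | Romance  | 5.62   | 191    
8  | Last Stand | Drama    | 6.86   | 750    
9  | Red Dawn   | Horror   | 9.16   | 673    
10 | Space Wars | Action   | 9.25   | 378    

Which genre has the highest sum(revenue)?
SELECT genre, SUM(revenue) as val
FROM movies
GROUP BY genre
ORDER BY val DESC
LIMIT 1

Result: Horror with sum(revenue) = 1468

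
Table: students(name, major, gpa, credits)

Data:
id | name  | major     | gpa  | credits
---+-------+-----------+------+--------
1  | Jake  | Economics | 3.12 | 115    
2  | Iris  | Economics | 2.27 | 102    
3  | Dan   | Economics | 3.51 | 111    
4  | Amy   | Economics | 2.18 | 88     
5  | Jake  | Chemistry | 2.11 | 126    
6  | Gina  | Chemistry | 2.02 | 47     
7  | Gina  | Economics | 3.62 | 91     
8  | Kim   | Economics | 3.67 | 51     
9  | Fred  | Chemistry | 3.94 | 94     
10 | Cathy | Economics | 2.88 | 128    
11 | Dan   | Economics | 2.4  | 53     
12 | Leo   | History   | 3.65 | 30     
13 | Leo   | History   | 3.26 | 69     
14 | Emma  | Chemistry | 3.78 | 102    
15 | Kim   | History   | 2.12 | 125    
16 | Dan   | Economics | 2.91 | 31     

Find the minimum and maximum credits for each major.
SELECT major, MIN(credits), MAX(credits)
FROM students
GROUP BY major

Result:
  Chemistry: min=47, max=126
  Economics: min=31, max=128
  History: min=30, max=125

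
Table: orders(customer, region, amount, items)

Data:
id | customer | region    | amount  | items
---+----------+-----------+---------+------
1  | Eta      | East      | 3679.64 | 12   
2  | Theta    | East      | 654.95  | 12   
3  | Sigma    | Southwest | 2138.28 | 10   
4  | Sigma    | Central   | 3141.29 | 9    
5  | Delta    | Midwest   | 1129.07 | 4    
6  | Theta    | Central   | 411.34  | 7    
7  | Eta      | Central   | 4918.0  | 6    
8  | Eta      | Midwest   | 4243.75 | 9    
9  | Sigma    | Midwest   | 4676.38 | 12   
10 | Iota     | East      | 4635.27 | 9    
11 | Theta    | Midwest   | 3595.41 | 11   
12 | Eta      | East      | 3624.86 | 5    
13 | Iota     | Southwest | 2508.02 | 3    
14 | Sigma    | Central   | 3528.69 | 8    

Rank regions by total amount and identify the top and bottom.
SELECT region, SUM(amount)
FROM orders
GROUP BY region
ORDER BY SUM(amount)

All groups:
  Southwest: 4646.30
  Central: 11999.32
  East: 12594.72
  Midwest: 13644.61

Highest: Midwest (13644.61)
Lowest: Southwest (4646.30)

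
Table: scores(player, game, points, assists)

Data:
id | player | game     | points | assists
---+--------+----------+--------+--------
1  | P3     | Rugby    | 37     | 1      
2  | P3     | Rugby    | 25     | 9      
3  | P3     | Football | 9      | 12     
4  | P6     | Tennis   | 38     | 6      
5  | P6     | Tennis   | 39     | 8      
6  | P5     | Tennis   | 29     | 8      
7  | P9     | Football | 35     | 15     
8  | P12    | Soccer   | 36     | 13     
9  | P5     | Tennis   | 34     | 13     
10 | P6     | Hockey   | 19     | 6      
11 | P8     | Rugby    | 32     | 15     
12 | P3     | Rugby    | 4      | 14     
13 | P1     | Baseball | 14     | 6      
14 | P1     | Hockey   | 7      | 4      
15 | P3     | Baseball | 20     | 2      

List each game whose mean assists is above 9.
SELECT game, AVG(assists)
FROM scores
GROUP BY game
HAVING AVG(assists) > 9

Result:
  Football: avg=13.50
  Rugby: avg=9.75
  Soccer: avg=13.00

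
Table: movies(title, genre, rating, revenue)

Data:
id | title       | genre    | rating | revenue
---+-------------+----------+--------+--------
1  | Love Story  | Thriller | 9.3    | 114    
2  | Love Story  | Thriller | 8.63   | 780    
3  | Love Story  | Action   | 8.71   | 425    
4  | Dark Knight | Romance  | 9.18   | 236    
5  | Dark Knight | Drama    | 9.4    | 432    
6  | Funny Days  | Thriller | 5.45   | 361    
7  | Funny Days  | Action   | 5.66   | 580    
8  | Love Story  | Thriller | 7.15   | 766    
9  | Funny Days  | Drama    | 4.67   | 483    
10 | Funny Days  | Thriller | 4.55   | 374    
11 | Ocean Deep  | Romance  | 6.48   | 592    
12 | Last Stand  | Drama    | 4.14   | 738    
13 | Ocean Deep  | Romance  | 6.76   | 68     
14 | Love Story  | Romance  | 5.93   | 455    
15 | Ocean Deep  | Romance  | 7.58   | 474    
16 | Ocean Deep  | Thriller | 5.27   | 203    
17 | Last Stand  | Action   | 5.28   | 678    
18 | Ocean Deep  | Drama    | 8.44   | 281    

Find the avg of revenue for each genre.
SELECT genre, AVG(revenue) as result
FROM movies
GROUP BY genre

Result:
  Action: 561.00
  Drama: 483.50
  Romance: 365.00
  Thriller: 433.00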